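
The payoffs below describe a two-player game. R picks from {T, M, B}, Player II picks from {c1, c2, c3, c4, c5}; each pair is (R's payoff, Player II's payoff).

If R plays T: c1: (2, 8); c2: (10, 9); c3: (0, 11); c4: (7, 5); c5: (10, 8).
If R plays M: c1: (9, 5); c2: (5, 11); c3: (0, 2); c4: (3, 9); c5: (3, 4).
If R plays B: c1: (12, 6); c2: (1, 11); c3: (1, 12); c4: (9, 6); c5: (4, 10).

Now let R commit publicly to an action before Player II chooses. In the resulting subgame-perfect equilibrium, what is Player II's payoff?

Work backward from Player II's decision.
- T: BR = c3, leader payoff 0.
- M: BR = c2, leader payoff 5.
- B: BR = c3, leader payoff 1.
Among 0, 5, 1, the best is 5 at M. Subgame-perfect outcome: (M, c2) with payoffs (5, 11).

11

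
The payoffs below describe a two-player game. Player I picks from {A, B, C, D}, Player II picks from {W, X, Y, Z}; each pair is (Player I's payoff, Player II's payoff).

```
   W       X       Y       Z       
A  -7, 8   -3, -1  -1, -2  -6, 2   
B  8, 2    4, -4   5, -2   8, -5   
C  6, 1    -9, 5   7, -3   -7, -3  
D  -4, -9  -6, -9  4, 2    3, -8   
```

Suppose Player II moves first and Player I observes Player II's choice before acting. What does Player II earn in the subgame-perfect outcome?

2

Player I best-responds to each possible Player II move:
- W → Player I plays B (best of -7, 8, 6, -4); Player II gets 2.
- X → Player I plays B (best of -3, 4, -9, -6); Player II gets -4.
- Y → Player I plays C (best of -1, 5, 7, 4); Player II gets -3.
- Z → Player I plays B (best of -6, 8, -7, 3); Player II gets -5.
Among 2, -4, -3, -5, the best is 2 at W. Subgame-perfect outcome: (B, W) with payoffs (8, 2).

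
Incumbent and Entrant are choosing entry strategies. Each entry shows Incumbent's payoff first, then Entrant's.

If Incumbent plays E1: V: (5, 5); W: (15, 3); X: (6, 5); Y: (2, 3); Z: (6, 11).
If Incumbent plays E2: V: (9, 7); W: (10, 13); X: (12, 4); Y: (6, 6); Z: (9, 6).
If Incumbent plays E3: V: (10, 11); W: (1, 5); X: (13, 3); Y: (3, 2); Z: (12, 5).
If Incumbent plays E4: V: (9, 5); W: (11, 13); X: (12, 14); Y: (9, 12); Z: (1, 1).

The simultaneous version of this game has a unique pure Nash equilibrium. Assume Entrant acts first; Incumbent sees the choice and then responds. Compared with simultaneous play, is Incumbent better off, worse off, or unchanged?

worse off

Solve by backward induction (Entrant leads).
- V → Incumbent plays E3 (best of 5, 9, 10, 9); Entrant gets 11.
- W → Incumbent plays E1 (best of 15, 10, 1, 11); Entrant gets 3.
- X → Incumbent plays E3 (best of 6, 12, 13, 12); Entrant gets 3.
- Y → Incumbent plays E4 (best of 2, 6, 3, 9); Entrant gets 12.
- Z → Incumbent plays E3 (best of 6, 9, 12, 1); Entrant gets 5.
Entrant's induced payoffs are 11, 3, 3, 12, 5, so Entrant commits to Y. Subgame-perfect outcome: (E4, Y) with payoffs (9, 12).
For the simultaneous game, intersect best replies.
Incumbent's best replies: V→E3; W→E1; X→E3; Y→E4; Z→E3.
Entrant's best replies: E1→Z; E2→W; E3→V; E4→X.
Only (E3, V) has each player best-responding; Nash payoffs (10, 11).
Incumbent earns 9 sequentially versus 10 at the Nash outcome: worse off.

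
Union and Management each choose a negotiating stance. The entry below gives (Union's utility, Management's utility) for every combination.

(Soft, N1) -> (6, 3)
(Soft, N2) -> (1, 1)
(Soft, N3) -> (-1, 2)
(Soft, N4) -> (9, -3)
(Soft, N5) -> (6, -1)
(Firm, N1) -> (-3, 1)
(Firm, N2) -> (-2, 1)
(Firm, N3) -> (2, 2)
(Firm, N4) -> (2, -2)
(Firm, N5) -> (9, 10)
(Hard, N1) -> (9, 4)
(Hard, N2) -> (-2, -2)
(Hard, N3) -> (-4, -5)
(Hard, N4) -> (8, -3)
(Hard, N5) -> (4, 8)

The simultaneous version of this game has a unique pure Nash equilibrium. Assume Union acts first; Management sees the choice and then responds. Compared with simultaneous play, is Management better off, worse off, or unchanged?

Backward induction with Union moving first.
- Soft → Management plays N1 (best of 3, 1, 2, -3, -1); Union gets 6.
- Firm → Management plays N5 (best of 1, 1, 2, -2, 10); Union gets 9.
- Hard → Management plays N5 (best of 4, -2, -5, -3, 8); Union gets 4.
Maximizing over 6, 9, 4, Union chooses Firm. Subgame-perfect outcome: (Firm, N5) with payoffs (9, 10).
Now find the simultaneous Nash equilibrium.
Union's best replies: N1→Hard; N2→Soft; N3→Firm; N4→Soft; N5→Firm.
Management's best replies: Soft→N1; Firm→N5; Hard→N5.
Only (Firm, N5) has each player best-responding; Nash payoffs (9, 10).
Management earns 10 sequentially versus 10 at the Nash outcome: unchanged.

unchanged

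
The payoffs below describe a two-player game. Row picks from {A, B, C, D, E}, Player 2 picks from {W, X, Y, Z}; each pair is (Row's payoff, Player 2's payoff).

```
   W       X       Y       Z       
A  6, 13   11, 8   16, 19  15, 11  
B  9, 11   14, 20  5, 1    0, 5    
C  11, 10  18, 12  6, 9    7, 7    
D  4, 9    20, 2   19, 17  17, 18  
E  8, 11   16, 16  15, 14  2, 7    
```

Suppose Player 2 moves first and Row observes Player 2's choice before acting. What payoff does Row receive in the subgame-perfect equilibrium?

17

Work backward from Row's decision.
- W → Row plays C (best of 6, 9, 11, 4, 8); Player 2 gets 10.
- X → Row plays D (best of 11, 14, 18, 20, 16); Player 2 gets 2.
- Y → Row plays D (best of 16, 5, 6, 19, 15); Player 2 gets 17.
- Z → Row plays D (best of 15, 0, 7, 17, 2); Player 2 gets 18.
Maximizing over 10, 2, 17, 18, Player 2 chooses Z. Subgame-perfect outcome: (D, Z) with payoffs (17, 18).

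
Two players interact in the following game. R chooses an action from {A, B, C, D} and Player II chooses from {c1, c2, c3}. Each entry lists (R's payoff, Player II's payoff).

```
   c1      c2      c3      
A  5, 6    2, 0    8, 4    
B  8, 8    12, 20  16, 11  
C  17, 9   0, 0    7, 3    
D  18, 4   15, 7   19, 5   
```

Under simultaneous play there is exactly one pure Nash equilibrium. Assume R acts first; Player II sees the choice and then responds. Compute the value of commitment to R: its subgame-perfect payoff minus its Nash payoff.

Work backward from Player II's decision.
- A → Player II plays c1 (best of 6, 0, 4); R gets 5.
- B → Player II plays c2 (best of 8, 20, 11); R gets 12.
- C → Player II plays c1 (best of 9, 0, 3); R gets 17.
- D → Player II plays c2 (best of 4, 7, 5); R gets 15.
Among 5, 12, 17, 15, the best is 17 at C. Subgame-perfect outcome: (C, c1) with payoffs (17, 9).
Now find the simultaneous Nash equilibrium.
R's best replies: c1→D; c2→D; c3→D.
Player II's best replies: A→c1; B→c2; C→c1; D→c2.
The unique mutual best reply is (D, c2), giving (15, 7).
R's commitment gain: 17 − 15 = 2.

2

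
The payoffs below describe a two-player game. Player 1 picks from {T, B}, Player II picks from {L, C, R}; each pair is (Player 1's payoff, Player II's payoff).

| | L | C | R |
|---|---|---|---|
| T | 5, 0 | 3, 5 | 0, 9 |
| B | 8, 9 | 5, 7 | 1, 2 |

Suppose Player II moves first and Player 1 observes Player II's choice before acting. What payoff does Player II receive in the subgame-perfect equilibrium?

9

Player 1 best-responds to each possible Player II move:
- L: BR = B, leader payoff 9.
- C: BR = B, leader payoff 7.
- R: BR = B, leader payoff 2.
Player II's induced payoffs are 9, 7, 2, so Player II commits to L. Subgame-perfect outcome: (B, L) with payoffs (8, 9).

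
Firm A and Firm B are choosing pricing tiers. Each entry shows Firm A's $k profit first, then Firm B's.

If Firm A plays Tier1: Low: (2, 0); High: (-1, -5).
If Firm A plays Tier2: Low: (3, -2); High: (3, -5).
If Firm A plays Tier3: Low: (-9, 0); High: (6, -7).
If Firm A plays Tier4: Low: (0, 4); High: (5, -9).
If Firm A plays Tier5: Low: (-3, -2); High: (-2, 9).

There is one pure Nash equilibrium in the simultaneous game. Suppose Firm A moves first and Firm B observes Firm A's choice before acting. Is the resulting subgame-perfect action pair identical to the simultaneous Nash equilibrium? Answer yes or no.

yes

Firm B best-responds to each possible Firm A move:
- Tier1: BR = Low, leader payoff 2.
- Tier2: BR = Low, leader payoff 3.
- Tier3: BR = Low, leader payoff -9.
- Tier4: BR = Low, leader payoff 0.
- Tier5: BR = High, leader payoff -2.
Firm A's induced payoffs are 2, 3, -9, 0, -2, so Firm A commits to Tier2. Subgame-perfect outcome: (Tier2, Low) with payoffs (3, -2).
Now find the simultaneous Nash equilibrium.
Firm A's best replies: Low→Tier2; High→Tier3.
Firm B's best replies: Tier1→Low; Tier2→Low; Tier3→Low; Tier4→Low; Tier5→High.
The unique mutual best reply is (Tier2, Low), giving (3, -2).
Sequential outcome (Tier2, Low) coincides with the Nash profile (Tier2, Low).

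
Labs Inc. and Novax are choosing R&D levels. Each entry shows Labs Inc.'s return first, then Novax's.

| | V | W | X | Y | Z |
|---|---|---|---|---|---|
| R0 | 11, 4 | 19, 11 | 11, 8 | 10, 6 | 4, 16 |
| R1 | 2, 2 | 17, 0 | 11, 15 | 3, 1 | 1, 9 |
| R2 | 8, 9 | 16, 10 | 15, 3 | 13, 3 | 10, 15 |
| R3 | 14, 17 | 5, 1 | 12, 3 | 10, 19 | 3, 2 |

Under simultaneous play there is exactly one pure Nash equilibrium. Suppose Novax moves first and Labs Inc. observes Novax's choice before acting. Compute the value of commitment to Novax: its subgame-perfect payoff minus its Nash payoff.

2

Labs Inc. best-responds to each possible Novax move:
- V → Labs Inc. plays R3 (best of 11, 2, 8, 14); Novax gets 17.
- W → Labs Inc. plays R0 (best of 19, 17, 16, 5); Novax gets 11.
- X → Labs Inc. plays R2 (best of 11, 11, 15, 12); Novax gets 3.
- Y → Labs Inc. plays R2 (best of 10, 3, 13, 10); Novax gets 3.
- Z → Labs Inc. plays R2 (best of 4, 1, 10, 3); Novax gets 15.
Novax's induced payoffs are 17, 11, 3, 3, 15, so Novax commits to V. Subgame-perfect outcome: (R3, V) with payoffs (14, 17).
Now find the simultaneous Nash equilibrium.
Labs Inc.'s best replies: V→R3; W→R0; X→R2; Y→R2; Z→R2.
Novax's best replies: R0→Z; R1→X; R2→Z; R3→Y.
Only (R2, Z) has each player best-responding; Nash payoffs (10, 15).
Novax's commitment gain: 17 − 15 = 2.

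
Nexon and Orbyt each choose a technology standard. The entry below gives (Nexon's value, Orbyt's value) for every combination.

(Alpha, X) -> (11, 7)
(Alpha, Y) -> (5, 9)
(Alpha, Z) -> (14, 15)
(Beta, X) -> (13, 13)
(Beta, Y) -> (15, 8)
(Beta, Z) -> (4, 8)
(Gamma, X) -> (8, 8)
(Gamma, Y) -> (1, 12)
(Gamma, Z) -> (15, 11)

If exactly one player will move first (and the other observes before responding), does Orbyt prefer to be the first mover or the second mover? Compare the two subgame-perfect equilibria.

second

If Nexon leads: Orbyt's best replies are Alpha→Z, Beta→X, Gamma→Y; Nexon's induced payoffs 14, 13, 1; outcome (Alpha, Z), payoffs (14, 15).
If Orbyt leads: Nexon's best replies are X→Beta, Y→Beta, Z→Gamma; Orbyt's induced payoffs 13, 8, 11; outcome (Beta, X), payoffs (13, 13).
Orbyt gets 13 moving first and 15 moving second, so Orbyt prefers to move second.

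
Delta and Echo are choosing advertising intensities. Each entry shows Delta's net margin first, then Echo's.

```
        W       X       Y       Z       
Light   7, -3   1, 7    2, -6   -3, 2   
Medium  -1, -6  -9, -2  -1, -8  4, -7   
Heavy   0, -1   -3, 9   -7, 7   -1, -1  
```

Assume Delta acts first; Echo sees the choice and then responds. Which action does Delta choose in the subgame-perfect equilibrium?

Solve by backward induction (Delta leads).
- Light: Echo compares -3, 7, -6, 2 and picks X; Delta would get 1.
- Medium: Echo compares -6, -2, -8, -7 and picks X; Delta would get -9.
- Heavy: Echo compares -1, 9, 7, -1 and picks X; Delta would get -3.
Delta's induced payoffs are 1, -9, -3, so Delta commits to Light. Subgame-perfect outcome: (Light, X) with payoffs (1, 7).

Light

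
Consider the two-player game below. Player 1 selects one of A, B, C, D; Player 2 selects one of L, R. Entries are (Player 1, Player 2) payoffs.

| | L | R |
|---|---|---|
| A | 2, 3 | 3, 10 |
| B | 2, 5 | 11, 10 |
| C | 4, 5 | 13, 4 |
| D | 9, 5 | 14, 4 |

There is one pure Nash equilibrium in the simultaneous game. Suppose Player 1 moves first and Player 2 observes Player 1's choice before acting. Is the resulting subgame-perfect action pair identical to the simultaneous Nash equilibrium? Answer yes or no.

Player 2 best-responds to each possible Player 1 move:
- A: BR = R, leader payoff 3.
- B: BR = R, leader payoff 11.
- C: BR = L, leader payoff 4.
- D: BR = L, leader payoff 9.
Maximizing over 3, 11, 4, 9, Player 1 chooses B. Subgame-perfect outcome: (B, R) with payoffs (11, 10).
For the simultaneous game, intersect best replies.
Player 1's best replies: L→D; R→D.
Player 2's best replies: A→R; B→R; C→L; D→L.
The unique mutual best reply is (D, L), giving (9, 5).
Sequential outcome (B, R) differs from the Nash profile (D, L).

no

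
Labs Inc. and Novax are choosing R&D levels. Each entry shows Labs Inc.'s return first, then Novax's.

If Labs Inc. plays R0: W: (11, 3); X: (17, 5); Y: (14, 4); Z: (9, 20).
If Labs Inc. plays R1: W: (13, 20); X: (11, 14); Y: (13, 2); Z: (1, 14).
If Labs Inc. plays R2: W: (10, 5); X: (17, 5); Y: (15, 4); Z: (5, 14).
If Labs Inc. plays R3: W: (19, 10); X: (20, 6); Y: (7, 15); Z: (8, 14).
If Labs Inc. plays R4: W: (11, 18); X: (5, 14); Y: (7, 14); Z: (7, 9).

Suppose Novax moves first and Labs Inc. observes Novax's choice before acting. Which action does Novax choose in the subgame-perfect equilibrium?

Work backward from Labs Inc.'s decision.
- W: Labs Inc. compares 11, 13, 10, 19, 11 and picks R3; Novax would get 10.
- X: Labs Inc. compares 17, 11, 17, 20, 5 and picks R3; Novax would get 6.
- Y: Labs Inc. compares 14, 13, 15, 7, 7 and picks R2; Novax would get 4.
- Z: Labs Inc. compares 9, 1, 5, 8, 7 and picks R0; Novax would get 20.
Among 10, 6, 4, 20, the best is 20 at Z. Subgame-perfect outcome: (R0, Z) with payoffs (9, 20).

Z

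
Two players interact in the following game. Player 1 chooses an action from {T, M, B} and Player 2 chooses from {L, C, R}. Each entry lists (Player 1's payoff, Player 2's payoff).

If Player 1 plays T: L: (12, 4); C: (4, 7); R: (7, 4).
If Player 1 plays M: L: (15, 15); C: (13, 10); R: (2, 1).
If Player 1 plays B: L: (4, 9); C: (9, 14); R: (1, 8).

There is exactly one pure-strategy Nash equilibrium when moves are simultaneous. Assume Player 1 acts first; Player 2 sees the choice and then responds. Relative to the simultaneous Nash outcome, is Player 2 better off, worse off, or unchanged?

unchanged

Solve by backward induction (Player 1 leads).
- T: Player 2 compares 4, 7, 4 and picks C; Player 1 would get 4.
- M: Player 2 compares 15, 10, 1 and picks L; Player 1 would get 15.
- B: Player 2 compares 9, 14, 8 and picks C; Player 1 would get 9.
Player 1's induced payoffs are 4, 15, 9, so Player 1 commits to M. Subgame-perfect outcome: (M, L) with payoffs (15, 15).
For the simultaneous game, intersect best replies.
Player 1's best replies: L→M; C→M; R→T.
Player 2's best replies: T→C; M→L; B→C.
Only (M, L) has each player best-responding; Nash payoffs (15, 15).
Player 2 earns 15 sequentially versus 15 at the Nash outcome: unchanged.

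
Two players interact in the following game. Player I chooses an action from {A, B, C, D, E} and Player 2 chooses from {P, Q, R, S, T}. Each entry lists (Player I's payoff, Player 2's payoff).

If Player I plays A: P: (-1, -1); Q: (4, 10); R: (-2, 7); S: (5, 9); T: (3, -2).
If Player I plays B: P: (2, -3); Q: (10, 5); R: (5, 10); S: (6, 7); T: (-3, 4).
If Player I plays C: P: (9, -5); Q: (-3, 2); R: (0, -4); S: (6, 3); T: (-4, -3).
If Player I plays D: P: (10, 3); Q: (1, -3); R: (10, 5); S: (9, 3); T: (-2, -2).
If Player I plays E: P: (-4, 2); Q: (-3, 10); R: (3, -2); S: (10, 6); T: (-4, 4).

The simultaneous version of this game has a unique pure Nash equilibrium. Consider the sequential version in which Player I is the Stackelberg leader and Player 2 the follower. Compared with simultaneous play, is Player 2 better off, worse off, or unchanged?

unchanged

Work backward from Player 2's decision.
- A: Player 2 compares -1, 10, 7, 9, -2 and picks Q; Player I would get 4.
- B: Player 2 compares -3, 5, 10, 7, 4 and picks R; Player I would get 5.
- C: Player 2 compares -5, 2, -4, 3, -3 and picks S; Player I would get 6.
- D: Player 2 compares 3, -3, 5, 3, -2 and picks R; Player I would get 10.
- E: Player 2 compares 2, 10, -2, 6, 4 and picks Q; Player I would get -3.
Maximizing over 4, 5, 6, 10, -3, Player I chooses D. Subgame-perfect outcome: (D, R) with payoffs (10, 5).
For the simultaneous game, intersect best replies.
Player I's best replies: P→D; Q→B; R→D; S→E; T→A.
Player 2's best replies: A→Q; B→R; C→S; D→R; E→Q.
Only (D, R) has each player best-responding; Nash payoffs (10, 5).
Player 2 earns 5 sequentially versus 5 at the Nash outcome: unchanged.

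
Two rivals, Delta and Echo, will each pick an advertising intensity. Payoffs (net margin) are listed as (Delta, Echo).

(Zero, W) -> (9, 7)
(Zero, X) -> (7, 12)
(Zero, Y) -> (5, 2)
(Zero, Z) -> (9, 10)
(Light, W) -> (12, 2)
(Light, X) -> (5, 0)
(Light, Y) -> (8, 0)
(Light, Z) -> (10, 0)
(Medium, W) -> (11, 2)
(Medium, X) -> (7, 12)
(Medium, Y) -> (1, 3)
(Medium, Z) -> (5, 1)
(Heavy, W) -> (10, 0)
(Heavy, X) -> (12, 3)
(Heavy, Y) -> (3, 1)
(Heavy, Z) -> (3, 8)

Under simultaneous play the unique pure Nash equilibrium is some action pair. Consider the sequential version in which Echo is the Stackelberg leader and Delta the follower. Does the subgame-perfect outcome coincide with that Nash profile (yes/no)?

no

Backward induction with Echo moving first.
- W: BR = Light, leader payoff 2.
- X: BR = Heavy, leader payoff 3.
- Y: BR = Light, leader payoff 0.
- Z: BR = Light, leader payoff 0.
Maximizing over 2, 3, 0, 0, Echo chooses X. Subgame-perfect outcome: (Heavy, X) with payoffs (12, 3).
Under simultaneous play:
Delta's best replies: W→Light; X→Heavy; Y→Light; Z→Light.
Echo's best replies: Zero→X; Light→W; Medium→X; Heavy→Z.
The unique mutual best reply is (Light, W), giving (12, 2).
Sequential outcome (Heavy, X) differs from the Nash profile (Light, W).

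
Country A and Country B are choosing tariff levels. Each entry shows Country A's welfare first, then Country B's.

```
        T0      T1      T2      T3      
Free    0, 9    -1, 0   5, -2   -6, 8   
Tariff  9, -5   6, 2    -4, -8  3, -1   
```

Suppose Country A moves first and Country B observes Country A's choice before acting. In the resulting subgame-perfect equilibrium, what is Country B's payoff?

Solve by backward induction (Country A leads).
- Free: BR = T0, leader payoff 0.
- Tariff: BR = T1, leader payoff 6.
Country A's induced payoffs are 0, 6, so Country A commits to Tariff. Subgame-perfect outcome: (Tariff, T1) with payoffs (6, 2).

2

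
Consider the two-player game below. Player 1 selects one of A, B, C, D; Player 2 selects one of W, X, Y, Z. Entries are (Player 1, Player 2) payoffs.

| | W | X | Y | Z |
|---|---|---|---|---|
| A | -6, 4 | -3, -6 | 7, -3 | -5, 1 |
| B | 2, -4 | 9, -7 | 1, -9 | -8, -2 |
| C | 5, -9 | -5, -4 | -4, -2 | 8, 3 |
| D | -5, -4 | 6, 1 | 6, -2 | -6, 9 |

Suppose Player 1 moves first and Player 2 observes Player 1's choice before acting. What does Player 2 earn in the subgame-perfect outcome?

Backward induction with Player 1 moving first.
- A → Player 2 plays W (best of 4, -6, -3, 1); Player 1 gets -6.
- B → Player 2 plays Z (best of -4, -7, -9, -2); Player 1 gets -8.
- C → Player 2 plays Z (best of -9, -4, -2, 3); Player 1 gets 8.
- D → Player 2 plays Z (best of -4, 1, -2, 9); Player 1 gets -6.
Among -6, -8, 8, -6, the best is 8 at C. Subgame-perfect outcome: (C, Z) with payoffs (8, 3).

3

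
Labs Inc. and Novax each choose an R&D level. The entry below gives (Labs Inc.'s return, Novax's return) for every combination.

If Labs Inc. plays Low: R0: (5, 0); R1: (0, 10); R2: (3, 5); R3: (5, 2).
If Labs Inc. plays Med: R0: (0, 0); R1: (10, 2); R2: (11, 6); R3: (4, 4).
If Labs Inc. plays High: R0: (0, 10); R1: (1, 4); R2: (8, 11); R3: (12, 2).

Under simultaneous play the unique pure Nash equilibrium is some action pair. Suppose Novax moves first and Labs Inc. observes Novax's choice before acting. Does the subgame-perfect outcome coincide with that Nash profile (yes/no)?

yes

Work backward from Labs Inc.'s decision.
- R0 → Labs Inc. plays Low (best of 5, 0, 0); Novax gets 0.
- R1 → Labs Inc. plays Med (best of 0, 10, 1); Novax gets 2.
- R2 → Labs Inc. plays Med (best of 3, 11, 8); Novax gets 6.
- R3 → Labs Inc. plays High (best of 5, 4, 12); Novax gets 2.
Among 0, 2, 6, 2, the best is 6 at R2. Subgame-perfect outcome: (Med, R2) with payoffs (11, 6).
Under simultaneous play:
Labs Inc.'s best replies: R0→Low; R1→Med; R2→Med; R3→High.
Novax's best replies: Low→R1; Med→R2; High→R2.
Only (Med, R2) has each player best-responding; Nash payoffs (11, 6).
Sequential outcome (Med, R2) coincides with the Nash profile (Med, R2).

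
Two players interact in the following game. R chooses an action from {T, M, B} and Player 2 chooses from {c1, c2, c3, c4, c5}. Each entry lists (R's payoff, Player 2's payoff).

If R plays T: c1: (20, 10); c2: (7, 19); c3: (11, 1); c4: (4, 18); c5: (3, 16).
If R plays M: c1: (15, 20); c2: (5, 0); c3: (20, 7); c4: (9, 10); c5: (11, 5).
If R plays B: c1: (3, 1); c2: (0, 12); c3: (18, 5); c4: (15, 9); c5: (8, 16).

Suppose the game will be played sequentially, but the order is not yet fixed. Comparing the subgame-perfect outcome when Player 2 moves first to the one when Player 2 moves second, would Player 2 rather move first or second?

If R leads: Player 2's best replies are T→c2, M→c1, B→c5; R's induced payoffs 7, 15, 8; outcome (M, c1), payoffs (15, 20).
If Player 2 leads: R's best replies are c1→T, c2→T, c3→M, c4→B, c5→M; Player 2's induced payoffs 10, 19, 7, 9, 5; outcome (T, c2), payoffs (7, 19).
Player 2 gets 19 moving first and 20 moving second, so Player 2 prefers to move second.

second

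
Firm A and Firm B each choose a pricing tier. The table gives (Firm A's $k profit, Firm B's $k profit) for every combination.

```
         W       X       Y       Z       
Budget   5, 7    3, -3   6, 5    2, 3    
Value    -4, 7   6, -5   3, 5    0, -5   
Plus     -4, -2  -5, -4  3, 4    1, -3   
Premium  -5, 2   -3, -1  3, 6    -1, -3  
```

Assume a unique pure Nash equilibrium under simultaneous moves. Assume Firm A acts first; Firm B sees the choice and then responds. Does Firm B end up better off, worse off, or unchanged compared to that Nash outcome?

Solve by backward induction (Firm A leads).
- Budget: BR = W, leader payoff 5.
- Value: BR = W, leader payoff -4.
- Plus: BR = Y, leader payoff 3.
- Premium: BR = Y, leader payoff 3.
Maximizing over 5, -4, 3, 3, Firm A chooses Budget. Subgame-perfect outcome: (Budget, W) with payoffs (5, 7).
For the simultaneous game, intersect best replies.
Firm A's best replies: W→Budget; X→Value; Y→Budget; Z→Budget.
Firm B's best replies: Budget→W; Value→W; Plus→Y; Premium→Y.
Only (Budget, W) has each player best-responding; Nash payoffs (5, 7).
Firm B earns 7 sequentially versus 7 at the Nash outcome: unchanged.

unchanged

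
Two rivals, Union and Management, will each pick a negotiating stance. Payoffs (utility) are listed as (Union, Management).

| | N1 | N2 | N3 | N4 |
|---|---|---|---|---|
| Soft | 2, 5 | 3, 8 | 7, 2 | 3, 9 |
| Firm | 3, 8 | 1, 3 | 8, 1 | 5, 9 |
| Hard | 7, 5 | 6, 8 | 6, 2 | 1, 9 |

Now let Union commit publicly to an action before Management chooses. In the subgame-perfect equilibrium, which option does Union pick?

Firm

Backward induction with Union moving first.
- Soft → Management plays N4 (best of 5, 8, 2, 9); Union gets 3.
- Firm → Management plays N4 (best of 8, 3, 1, 9); Union gets 5.
- Hard → Management plays N4 (best of 5, 8, 2, 9); Union gets 1.
Union's induced payoffs are 3, 5, 1, so Union commits to Firm. Subgame-perfect outcome: (Firm, N4) with payoffs (5, 9).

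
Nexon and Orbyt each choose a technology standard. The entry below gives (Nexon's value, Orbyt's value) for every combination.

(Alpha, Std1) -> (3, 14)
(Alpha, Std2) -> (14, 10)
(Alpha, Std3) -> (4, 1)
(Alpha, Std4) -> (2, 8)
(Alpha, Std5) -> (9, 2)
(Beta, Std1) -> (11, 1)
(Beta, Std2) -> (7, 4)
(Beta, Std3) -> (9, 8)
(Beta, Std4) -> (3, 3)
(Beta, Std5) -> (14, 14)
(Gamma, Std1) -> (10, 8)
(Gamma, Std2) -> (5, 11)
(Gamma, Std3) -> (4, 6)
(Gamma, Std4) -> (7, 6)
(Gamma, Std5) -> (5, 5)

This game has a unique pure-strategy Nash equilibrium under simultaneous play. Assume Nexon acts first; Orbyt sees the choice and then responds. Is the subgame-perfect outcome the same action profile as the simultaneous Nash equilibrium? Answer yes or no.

Solve by backward induction (Nexon leads).
- Alpha: BR = Std1, leader payoff 3.
- Beta: BR = Std5, leader payoff 14.
- Gamma: BR = Std2, leader payoff 5.
Nexon's induced payoffs are 3, 14, 5, so Nexon commits to Beta. Subgame-perfect outcome: (Beta, Std5) with payoffs (14, 14).
Under simultaneous play:
Nexon's best replies: Std1→Beta; Std2→Alpha; Std3→Beta; Std4→Gamma; Std5→Beta.
Orbyt's best replies: Alpha→Std1; Beta→Std5; Gamma→Std2.
The unique mutual best reply is (Beta, Std5), giving (14, 14).
Sequential outcome (Beta, Std5) coincides with the Nash profile (Beta, Std5).

yes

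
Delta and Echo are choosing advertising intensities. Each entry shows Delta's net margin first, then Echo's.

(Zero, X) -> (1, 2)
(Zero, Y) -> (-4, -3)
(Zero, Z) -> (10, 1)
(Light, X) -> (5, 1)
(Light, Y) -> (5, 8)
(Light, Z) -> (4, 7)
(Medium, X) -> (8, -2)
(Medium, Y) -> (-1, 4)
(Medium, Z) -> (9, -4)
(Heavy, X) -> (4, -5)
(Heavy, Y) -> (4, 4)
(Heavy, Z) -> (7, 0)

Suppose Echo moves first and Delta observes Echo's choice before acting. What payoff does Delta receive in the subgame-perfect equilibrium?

Backward induction with Echo moving first.
- X: BR = Medium, leader payoff -2.
- Y: BR = Light, leader payoff 8.
- Z: BR = Zero, leader payoff 1.
Among -2, 8, 1, the best is 8 at Y. Subgame-perfect outcome: (Light, Y) with payoffs (5, 8).

5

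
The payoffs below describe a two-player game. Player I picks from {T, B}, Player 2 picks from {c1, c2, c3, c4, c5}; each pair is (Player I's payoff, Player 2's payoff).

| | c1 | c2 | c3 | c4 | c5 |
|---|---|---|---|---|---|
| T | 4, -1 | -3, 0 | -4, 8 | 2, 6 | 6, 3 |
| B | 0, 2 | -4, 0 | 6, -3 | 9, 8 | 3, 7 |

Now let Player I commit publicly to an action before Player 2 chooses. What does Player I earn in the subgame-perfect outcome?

Backward induction with Player I moving first.
- T: BR = c3, leader payoff -4.
- B: BR = c4, leader payoff 9.
Maximizing over -4, 9, Player I chooses B. Subgame-perfect outcome: (B, c4) with payoffs (9, 8).

9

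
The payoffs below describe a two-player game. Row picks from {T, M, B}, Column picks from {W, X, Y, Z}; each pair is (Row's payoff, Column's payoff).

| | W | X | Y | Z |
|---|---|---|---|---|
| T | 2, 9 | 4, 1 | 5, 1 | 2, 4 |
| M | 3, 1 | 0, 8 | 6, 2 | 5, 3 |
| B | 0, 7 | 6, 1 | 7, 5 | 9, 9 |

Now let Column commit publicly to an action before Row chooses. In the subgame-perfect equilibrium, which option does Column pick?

Z

Solve by backward induction (Column leads).
- W: Row compares 2, 3, 0 and picks M; Column would get 1.
- X: Row compares 4, 0, 6 and picks B; Column would get 1.
- Y: Row compares 5, 6, 7 and picks B; Column would get 5.
- Z: Row compares 2, 5, 9 and picks B; Column would get 9.
Column's induced payoffs are 1, 1, 5, 9, so Column commits to Z. Subgame-perfect outcome: (B, Z) with payoffs (9, 9).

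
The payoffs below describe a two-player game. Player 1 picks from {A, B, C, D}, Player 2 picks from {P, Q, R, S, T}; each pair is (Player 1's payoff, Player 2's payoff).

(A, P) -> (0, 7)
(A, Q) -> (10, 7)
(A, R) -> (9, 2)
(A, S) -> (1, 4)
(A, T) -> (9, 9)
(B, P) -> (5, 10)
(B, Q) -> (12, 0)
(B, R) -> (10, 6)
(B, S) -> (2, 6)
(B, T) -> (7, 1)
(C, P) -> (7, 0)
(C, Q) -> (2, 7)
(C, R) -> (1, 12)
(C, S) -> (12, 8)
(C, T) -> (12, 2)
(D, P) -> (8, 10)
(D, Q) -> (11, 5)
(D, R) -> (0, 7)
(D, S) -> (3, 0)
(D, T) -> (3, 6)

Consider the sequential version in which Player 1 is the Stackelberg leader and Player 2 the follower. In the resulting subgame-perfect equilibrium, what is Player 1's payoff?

9

Work backward from Player 2's decision.
- A: BR = T, leader payoff 9.
- B: BR = P, leader payoff 5.
- C: BR = R, leader payoff 1.
- D: BR = P, leader payoff 8.
Maximizing over 9, 5, 1, 8, Player 1 chooses A. Subgame-perfect outcome: (A, T) with payoffs (9, 9).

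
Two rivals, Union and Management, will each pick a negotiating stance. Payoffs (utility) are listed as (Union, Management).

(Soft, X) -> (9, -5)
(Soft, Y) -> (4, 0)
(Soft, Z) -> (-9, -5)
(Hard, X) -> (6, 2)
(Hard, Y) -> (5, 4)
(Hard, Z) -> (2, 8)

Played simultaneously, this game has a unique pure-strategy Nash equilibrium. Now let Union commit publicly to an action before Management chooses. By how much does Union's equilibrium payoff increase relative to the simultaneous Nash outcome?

2

Management best-responds to each possible Union move:
- Soft → Management plays Y (best of -5, 0, -5); Union gets 4.
- Hard → Management plays Z (best of 2, 4, 8); Union gets 2.
Among 4, 2, the best is 4 at Soft. Subgame-perfect outcome: (Soft, Y) with payoffs (4, 0).
Under simultaneous play:
Union's best replies: X→Soft; Y→Hard; Z→Hard.
Management's best replies: Soft→Y; Hard→Z.
The unique mutual best reply is (Hard, Z), giving (2, 8).
Union's commitment gain: 4 − 2 = 2.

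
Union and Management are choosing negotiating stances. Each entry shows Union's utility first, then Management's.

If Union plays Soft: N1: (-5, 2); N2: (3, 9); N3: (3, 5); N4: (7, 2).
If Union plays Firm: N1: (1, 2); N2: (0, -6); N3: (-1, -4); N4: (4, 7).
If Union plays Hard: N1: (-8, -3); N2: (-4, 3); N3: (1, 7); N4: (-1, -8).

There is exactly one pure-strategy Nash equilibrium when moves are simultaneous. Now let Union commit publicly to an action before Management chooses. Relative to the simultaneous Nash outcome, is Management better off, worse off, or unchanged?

Management best-responds to each possible Union move:
- Soft → Management plays N2 (best of 2, 9, 5, 2); Union gets 3.
- Firm → Management plays N4 (best of 2, -6, -4, 7); Union gets 4.
- Hard → Management plays N3 (best of -3, 3, 7, -8); Union gets 1.
Maximizing over 3, 4, 1, Union chooses Firm. Subgame-perfect outcome: (Firm, N4) with payoffs (4, 7).
Now find the simultaneous Nash equilibrium.
Union's best replies: N1→Firm; N2→Soft; N3→Soft; N4→Soft.
Management's best replies: Soft→N2; Firm→N4; Hard→N3.
The unique mutual best reply is (Soft, N2), giving (3, 9).
Management earns 7 sequentially versus 9 at the Nash outcome: worse off.

worse off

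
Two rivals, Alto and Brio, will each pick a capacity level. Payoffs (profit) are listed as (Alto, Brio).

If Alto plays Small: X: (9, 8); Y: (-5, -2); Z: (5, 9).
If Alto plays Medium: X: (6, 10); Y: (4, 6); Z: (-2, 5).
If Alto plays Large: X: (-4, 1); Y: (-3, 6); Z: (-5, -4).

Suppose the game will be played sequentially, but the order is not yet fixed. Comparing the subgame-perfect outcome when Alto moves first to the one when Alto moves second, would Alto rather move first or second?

If Alto leads: Brio's best replies are Small→Z, Medium→X, Large→Y; Alto's induced payoffs 5, 6, -3; outcome (Medium, X), payoffs (6, 10).
If Brio leads: Alto's best replies are X→Small, Y→Medium, Z→Small; Brio's induced payoffs 8, 6, 9; outcome (Small, Z), payoffs (5, 9).
Alto gets 6 moving first and 5 moving second, so Alto prefers to move first.

first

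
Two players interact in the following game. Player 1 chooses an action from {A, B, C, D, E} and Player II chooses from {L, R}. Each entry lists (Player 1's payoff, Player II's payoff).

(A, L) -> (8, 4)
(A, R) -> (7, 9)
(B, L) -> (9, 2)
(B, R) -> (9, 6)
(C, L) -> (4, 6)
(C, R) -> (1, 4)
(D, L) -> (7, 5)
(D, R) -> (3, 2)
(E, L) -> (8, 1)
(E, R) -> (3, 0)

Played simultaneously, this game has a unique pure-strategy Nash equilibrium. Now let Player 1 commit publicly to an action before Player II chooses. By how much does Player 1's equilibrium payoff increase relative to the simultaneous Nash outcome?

Player II best-responds to each possible Player 1 move:
- A: Player II compares 4, 9 and picks R; Player 1 would get 7.
- B: Player II compares 2, 6 and picks R; Player 1 would get 9.
- C: Player II compares 6, 4 and picks L; Player 1 would get 4.
- D: Player II compares 5, 2 and picks L; Player 1 would get 7.
- E: Player II compares 1, 0 and picks L; Player 1 would get 8.
Maximizing over 7, 9, 4, 7, 8, Player 1 chooses B. Subgame-perfect outcome: (B, R) with payoffs (9, 6).
Now find the simultaneous Nash equilibrium.
Player 1's best replies: L→B; R→B.
Player II's best replies: A→R; B→R; C→L; D→L; E→L.
The unique mutual best reply is (B, R), giving (9, 6).
Player 1's commitment gain: 9 − 9 = 0.

0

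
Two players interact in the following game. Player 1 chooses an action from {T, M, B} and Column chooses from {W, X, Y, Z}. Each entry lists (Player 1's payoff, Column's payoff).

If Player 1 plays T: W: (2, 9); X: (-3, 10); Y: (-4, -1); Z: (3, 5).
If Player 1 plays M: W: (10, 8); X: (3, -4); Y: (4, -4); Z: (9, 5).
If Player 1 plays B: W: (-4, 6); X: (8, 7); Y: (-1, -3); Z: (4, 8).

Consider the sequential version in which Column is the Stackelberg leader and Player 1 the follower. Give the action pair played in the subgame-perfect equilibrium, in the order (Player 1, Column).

(M, W)

Solve by backward induction (Column leads).
- W: Player 1 compares 2, 10, -4 and picks M; Column would get 8.
- X: Player 1 compares -3, 3, 8 and picks B; Column would get 7.
- Y: Player 1 compares -4, 4, -1 and picks M; Column would get -4.
- Z: Player 1 compares 3, 9, 4 and picks M; Column would get 5.
Among 8, 7, -4, 5, the best is 8 at W. Subgame-perfect outcome: (M, W) with payoffs (10, 8).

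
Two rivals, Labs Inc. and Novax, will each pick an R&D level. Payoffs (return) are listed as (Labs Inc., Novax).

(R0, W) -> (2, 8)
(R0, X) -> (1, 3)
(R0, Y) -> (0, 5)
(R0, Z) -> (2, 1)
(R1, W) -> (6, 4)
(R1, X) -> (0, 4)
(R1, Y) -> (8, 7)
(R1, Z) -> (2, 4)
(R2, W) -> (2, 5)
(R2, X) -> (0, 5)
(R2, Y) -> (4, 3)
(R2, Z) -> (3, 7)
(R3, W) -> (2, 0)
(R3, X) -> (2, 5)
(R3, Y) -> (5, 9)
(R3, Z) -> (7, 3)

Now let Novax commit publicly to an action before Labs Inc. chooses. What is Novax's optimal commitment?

Y

Labs Inc. best-responds to each possible Novax move:
- W: Labs Inc. compares 2, 6, 2, 2 and picks R1; Novax would get 4.
- X: Labs Inc. compares 1, 0, 0, 2 and picks R3; Novax would get 5.
- Y: Labs Inc. compares 0, 8, 4, 5 and picks R1; Novax would get 7.
- Z: Labs Inc. compares 2, 2, 3, 7 and picks R3; Novax would get 3.
Novax's induced payoffs are 4, 5, 7, 3, so Novax commits to Y. Subgame-perfect outcome: (R1, Y) with payoffs (8, 7).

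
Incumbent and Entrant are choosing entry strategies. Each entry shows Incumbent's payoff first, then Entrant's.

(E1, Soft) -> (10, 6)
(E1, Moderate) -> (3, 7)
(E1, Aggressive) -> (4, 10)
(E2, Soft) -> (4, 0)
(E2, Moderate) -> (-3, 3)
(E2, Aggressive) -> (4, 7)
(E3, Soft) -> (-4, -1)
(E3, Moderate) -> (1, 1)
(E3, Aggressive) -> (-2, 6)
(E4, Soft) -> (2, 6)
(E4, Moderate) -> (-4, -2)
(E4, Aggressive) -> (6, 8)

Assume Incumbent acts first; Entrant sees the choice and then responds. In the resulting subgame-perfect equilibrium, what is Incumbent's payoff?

Entrant best-responds to each possible Incumbent move:
- E1: Entrant compares 6, 7, 10 and picks Aggressive; Incumbent would get 4.
- E2: Entrant compares 0, 3, 7 and picks Aggressive; Incumbent would get 4.
- E3: Entrant compares -1, 1, 6 and picks Aggressive; Incumbent would get -2.
- E4: Entrant compares 6, -2, 8 and picks Aggressive; Incumbent would get 6.
Maximizing over 4, 4, -2, 6, Incumbent chooses E4. Subgame-perfect outcome: (E4, Aggressive) with payoffs (6, 8).

6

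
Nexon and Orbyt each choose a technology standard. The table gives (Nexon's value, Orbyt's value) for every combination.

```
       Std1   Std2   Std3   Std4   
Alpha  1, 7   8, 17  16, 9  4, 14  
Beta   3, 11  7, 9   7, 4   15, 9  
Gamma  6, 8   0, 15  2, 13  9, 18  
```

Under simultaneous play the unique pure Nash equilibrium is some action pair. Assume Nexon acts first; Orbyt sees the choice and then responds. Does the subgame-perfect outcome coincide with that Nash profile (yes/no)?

Work backward from Orbyt's decision.
- Alpha: Orbyt compares 7, 17, 9, 14 and picks Std2; Nexon would get 8.
- Beta: Orbyt compares 11, 9, 4, 9 and picks Std1; Nexon would get 3.
- Gamma: Orbyt compares 8, 15, 13, 18 and picks Std4; Nexon would get 9.
Among 8, 3, 9, the best is 9 at Gamma. Subgame-perfect outcome: (Gamma, Std4) with payoffs (9, 18).
For the simultaneous game, intersect best replies.
Nexon's best replies: Std1→Gamma; Std2→Alpha; Std3→Alpha; Std4→Beta.
Orbyt's best replies: Alpha→Std2; Beta→Std1; Gamma→Std4.
The unique mutual best reply is (Alpha, Std2), giving (8, 17).
Sequential outcome (Gamma, Std4) differs from the Nash profile (Alpha, Std2).

no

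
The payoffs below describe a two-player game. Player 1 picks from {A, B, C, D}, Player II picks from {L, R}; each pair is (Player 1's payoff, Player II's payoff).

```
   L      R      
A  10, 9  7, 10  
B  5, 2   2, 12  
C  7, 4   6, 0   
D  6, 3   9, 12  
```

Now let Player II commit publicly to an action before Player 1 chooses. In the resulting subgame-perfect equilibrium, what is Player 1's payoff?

9

Player 1 best-responds to each possible Player II move:
- L → Player 1 plays A (best of 10, 5, 7, 6); Player II gets 9.
- R → Player 1 plays D (best of 7, 2, 6, 9); Player II gets 12.
Player II's induced payoffs are 9, 12, so Player II commits to R. Subgame-perfect outcome: (D, R) with payoffs (9, 12).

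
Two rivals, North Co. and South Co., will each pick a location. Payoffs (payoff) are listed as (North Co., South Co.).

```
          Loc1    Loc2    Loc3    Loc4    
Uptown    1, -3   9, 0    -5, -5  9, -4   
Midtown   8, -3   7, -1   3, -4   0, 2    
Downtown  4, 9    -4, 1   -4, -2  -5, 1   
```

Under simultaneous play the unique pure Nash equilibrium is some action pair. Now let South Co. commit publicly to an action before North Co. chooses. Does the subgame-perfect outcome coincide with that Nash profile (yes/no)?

Work backward from North Co.'s decision.
- Loc1: BR = Midtown, leader payoff -3.
- Loc2: BR = Uptown, leader payoff 0.
- Loc3: BR = Midtown, leader payoff -4.
- Loc4: BR = Uptown, leader payoff -4.
Among -3, 0, -4, -4, the best is 0 at Loc2. Subgame-perfect outcome: (Uptown, Loc2) with payoffs (9, 0).
Under simultaneous play:
North Co.'s best replies: Loc1→Midtown; Loc2→Uptown; Loc3→Midtown; Loc4→Uptown.
South Co.'s best replies: Uptown→Loc2; Midtown→Loc4; Downtown→Loc1.
Only (Uptown, Loc2) has each player best-responding; Nash payoffs (9, 0).
Sequential outcome (Uptown, Loc2) coincides with the Nash profile (Uptown, Loc2).

yes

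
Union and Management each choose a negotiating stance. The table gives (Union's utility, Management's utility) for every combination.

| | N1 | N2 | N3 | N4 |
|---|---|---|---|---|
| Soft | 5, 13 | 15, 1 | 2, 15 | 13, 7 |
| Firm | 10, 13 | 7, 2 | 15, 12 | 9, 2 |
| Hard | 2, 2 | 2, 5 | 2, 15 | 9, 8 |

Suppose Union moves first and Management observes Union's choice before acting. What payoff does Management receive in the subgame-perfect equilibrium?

Solve by backward induction (Union leads).
- Soft → Management plays N3 (best of 13, 1, 15, 7); Union gets 2.
- Firm → Management plays N1 (best of 13, 2, 12, 2); Union gets 10.
- Hard → Management plays N3 (best of 2, 5, 15, 8); Union gets 2.
Among 2, 10, 2, the best is 10 at Firm. Subgame-perfect outcome: (Firm, N1) with payoffs (10, 13).

13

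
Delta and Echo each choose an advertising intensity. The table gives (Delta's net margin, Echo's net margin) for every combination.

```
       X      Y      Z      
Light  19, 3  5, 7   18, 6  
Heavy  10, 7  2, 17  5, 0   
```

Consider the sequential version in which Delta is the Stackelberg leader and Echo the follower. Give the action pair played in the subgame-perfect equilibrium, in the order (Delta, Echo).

(Light, Y)

Backward induction with Delta moving first.
- Light: Echo compares 3, 7, 6 and picks Y; Delta would get 5.
- Heavy: Echo compares 7, 17, 0 and picks Y; Delta would get 2.
Among 5, 2, the best is 5 at Light. Subgame-perfect outcome: (Light, Y) with payoffs (5, 7).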